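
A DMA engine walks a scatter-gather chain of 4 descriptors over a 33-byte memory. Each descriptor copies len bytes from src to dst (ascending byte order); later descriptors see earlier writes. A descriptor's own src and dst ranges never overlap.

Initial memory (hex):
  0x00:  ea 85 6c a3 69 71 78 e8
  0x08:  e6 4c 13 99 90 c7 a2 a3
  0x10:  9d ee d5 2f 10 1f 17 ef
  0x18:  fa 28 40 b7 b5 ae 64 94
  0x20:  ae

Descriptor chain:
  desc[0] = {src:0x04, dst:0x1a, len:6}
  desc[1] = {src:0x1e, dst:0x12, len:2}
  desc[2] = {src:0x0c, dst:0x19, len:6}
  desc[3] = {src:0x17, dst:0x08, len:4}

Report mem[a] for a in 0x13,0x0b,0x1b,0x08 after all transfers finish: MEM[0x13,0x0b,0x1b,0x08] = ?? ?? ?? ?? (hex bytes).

MEM[0x13,0x0b,0x1b,0x08] = 4c c7 a2 ef

D0: mem[0x1a..0x1f] <- [69 71 78 e8 e6 4c]
D1: mem[0x12..0x13] <- [e6 4c]
D2: mem[0x19..0x1e] <- [90 c7 a2 a3 9d ee]
D3: mem[0x08..0x0b] <- [ef fa 90 c7]
query mem[0x13]=0x4c, mem[0x0b]=0xc7, mem[0x1b]=0xa2, mem[0x08]=0xef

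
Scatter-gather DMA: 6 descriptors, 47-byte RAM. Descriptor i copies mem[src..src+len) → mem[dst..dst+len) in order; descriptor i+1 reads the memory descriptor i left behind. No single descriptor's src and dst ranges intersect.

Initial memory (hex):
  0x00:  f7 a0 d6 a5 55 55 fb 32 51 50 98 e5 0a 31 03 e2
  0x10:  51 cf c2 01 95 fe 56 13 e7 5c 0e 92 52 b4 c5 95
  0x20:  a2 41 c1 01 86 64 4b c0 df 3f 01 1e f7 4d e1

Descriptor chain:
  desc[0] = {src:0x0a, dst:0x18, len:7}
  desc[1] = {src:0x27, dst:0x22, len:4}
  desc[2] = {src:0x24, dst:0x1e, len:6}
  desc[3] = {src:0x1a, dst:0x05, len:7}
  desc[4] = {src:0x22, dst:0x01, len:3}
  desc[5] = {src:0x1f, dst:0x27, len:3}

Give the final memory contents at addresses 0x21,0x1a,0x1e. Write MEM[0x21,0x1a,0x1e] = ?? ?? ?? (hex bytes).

#0 dst[0x18+7] := {0x98,0xe5,0x0a,0x31,0x03,0xe2,0x51}
#1 dst[0x22+4] := {0xc0,0xdf,0x3f,0x01}
#2 dst[0x1e+6] := {0x3f,0x01,0x4b,0xc0,0xdf,0x3f}
#3 dst[0x05+7] := {0x0a,0x31,0x03,0xe2,0x3f,0x01,0x4b}
#4 dst[0x01+3] := {0xdf,0x3f,0x3f}
#5 dst[0x27+3] := {0x01,0x4b,0xc0}
query mem[0x21]=0xc0, mem[0x1a]=0x0a, mem[0x1e]=0x3f

MEM[0x21,0x1a,0x1e] = c0 0a 3f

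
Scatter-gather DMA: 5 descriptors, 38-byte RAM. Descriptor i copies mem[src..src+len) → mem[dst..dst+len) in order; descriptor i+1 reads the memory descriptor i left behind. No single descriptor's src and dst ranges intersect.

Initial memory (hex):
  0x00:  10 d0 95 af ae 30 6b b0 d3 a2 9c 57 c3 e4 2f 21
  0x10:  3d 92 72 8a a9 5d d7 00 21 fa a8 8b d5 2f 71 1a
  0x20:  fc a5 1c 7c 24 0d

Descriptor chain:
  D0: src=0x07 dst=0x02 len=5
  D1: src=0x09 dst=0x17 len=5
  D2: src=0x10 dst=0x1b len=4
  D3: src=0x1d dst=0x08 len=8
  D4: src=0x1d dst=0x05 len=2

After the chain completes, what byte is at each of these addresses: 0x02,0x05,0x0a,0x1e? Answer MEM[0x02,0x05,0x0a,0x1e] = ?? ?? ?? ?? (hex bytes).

#0 dst[0x02+5] := {0xb0,0xd3,0xa2,0x9c,0x57}
#1 dst[0x17+5] := {0xa2,0x9c,0x57,0xc3,0xe4}
#2 dst[0x1b+4] := {0x3d,0x92,0x72,0x8a}
#3 dst[0x08+8] := {0x72,0x8a,0x1a,0xfc,0xa5,0x1c,0x7c,0x24}
#4 dst[0x05+2] := {0x72,0x8a}
query mem[0x02]=0xb0, mem[0x05]=0x72, mem[0x0a]=0x1a, mem[0x1e]=0x8a

MEM[0x02,0x05,0x0a,0x1e] = b0 72 1a 8a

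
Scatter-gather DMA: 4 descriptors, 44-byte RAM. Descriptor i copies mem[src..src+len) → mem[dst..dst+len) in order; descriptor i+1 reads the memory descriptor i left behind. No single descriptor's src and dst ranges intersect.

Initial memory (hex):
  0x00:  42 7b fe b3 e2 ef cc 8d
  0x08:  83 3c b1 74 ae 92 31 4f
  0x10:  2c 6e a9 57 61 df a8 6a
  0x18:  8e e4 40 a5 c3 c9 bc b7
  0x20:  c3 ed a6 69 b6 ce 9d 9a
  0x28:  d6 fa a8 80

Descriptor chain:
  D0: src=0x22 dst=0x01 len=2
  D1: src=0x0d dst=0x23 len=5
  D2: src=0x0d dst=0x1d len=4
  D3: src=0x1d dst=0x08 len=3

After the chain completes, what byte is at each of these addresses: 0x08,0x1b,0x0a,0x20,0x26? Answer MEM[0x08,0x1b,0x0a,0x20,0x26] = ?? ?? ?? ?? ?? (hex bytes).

#0 dst[0x01+2] := {0xa6,0x69}
#1 dst[0x23+5] := {0x92,0x31,0x4f,0x2c,0x6e}
#2 dst[0x1d+4] := {0x92,0x31,0x4f,0x2c}
#3 dst[0x08+3] := {0x92,0x31,0x4f}
query mem[0x08]=0x92, mem[0x1b]=0xa5, mem[0x0a]=0x4f, mem[0x20]=0x2c, mem[0x26]=0x2c

MEM[0x08,0x1b,0x0a,0x20,0x26] = 92 a5 4f 2c 2c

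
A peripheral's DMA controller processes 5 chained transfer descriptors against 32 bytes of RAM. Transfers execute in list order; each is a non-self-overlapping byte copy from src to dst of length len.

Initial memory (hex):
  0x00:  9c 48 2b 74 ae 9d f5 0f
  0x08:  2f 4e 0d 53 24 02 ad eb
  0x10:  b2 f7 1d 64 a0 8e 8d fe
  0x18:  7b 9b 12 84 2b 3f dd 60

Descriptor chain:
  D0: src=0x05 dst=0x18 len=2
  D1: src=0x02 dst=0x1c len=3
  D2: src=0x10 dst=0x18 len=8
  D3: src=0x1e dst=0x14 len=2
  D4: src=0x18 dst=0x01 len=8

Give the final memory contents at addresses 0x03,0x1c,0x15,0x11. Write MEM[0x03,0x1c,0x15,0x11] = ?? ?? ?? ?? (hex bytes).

[0] 0x05->0x18 len=2 : 9d f5
[1] 0x02->0x1c len=3 : 2b 74 ae
[2] 0x10->0x18 len=8 : b2 f7 1d 64 a0 8e 8d fe
[3] 0x1e->0x14 len=2 : 8d fe
[4] 0x18->0x01 len=8 : b2 f7 1d 64 a0 8e 8d fe
query mem[0x03]=0x1d, mem[0x1c]=0xa0, mem[0x15]=0xfe, mem[0x11]=0xf7

MEM[0x03,0x1c,0x15,0x11] = 1d a0 fe f7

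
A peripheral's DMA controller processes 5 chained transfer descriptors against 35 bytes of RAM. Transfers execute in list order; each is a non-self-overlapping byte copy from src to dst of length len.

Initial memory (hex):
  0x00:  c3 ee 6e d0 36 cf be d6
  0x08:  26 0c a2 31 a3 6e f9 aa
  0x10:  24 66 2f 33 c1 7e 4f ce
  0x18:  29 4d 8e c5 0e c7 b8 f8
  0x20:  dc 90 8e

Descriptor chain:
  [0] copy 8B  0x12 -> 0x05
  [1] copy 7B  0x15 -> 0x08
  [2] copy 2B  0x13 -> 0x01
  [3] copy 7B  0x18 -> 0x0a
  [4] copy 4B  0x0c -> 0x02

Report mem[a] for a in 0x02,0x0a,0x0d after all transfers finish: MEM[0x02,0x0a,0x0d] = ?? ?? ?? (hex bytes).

#0 dst[0x05+8] := {0x2f,0x33,0xc1,0x7e,0x4f,0xce,0x29,0x4d}
#1 dst[0x08+7] := {0x7e,0x4f,0xce,0x29,0x4d,0x8e,0xc5}
#2 dst[0x01+2] := {0x33,0xc1}
#3 dst[0x0a+7] := {0x29,0x4d,0x8e,0xc5,0x0e,0xc7,0xb8}
#4 dst[0x02+4] := {0x8e,0xc5,0x0e,0xc7}
query mem[0x02]=0x8e, mem[0x0a]=0x29, mem[0x0d]=0xc5

MEM[0x02,0x0a,0x0d] = 8e 29 c5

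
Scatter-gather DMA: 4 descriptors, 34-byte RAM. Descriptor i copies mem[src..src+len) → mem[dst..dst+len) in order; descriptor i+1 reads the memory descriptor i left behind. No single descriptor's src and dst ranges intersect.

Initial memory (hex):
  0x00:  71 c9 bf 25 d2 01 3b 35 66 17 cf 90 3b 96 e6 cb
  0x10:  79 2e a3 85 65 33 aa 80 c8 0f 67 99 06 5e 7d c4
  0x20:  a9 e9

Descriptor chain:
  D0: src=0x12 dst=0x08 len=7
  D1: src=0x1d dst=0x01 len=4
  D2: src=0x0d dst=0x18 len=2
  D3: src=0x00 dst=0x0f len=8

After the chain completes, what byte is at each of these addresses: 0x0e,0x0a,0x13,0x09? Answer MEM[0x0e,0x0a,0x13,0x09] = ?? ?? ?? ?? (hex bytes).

MEM[0x0e,0x0a,0x13,0x09] = c8 65 a9 85

[0] 0x12->0x08 len=7 : a3 85 65 33 aa 80 c8
[1] 0x1d->0x01 len=4 : 5e 7d c4 a9
[2] 0x0d->0x18 len=2 : 80 c8
[3] 0x00->0x0f len=8 : 71 5e 7d c4 a9 01 3b 35
query mem[0x0e]=0xc8, mem[0x0a]=0x65, mem[0x13]=0xa9, mem[0x09]=0x85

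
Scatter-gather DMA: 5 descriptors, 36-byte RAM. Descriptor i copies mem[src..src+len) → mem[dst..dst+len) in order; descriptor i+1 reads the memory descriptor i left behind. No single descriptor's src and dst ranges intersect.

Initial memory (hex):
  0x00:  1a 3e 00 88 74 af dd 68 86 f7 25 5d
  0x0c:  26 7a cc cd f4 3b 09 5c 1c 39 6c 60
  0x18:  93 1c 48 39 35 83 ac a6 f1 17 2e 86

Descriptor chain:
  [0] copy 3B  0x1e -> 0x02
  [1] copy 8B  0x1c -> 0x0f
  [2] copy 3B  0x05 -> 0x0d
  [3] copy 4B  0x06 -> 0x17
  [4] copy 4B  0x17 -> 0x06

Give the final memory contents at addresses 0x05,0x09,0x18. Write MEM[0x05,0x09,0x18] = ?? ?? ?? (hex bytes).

MEM[0x05,0x09,0x18] = af f7 68

  after D0: wrote 3B at 0x02 = aca6f1
  after D1: wrote 8B at 0x0f = 3583aca6f1172e86
  after D2: wrote 3B at 0x0d = afdd68
  after D3: wrote 4B at 0x17 = dd6886f7
  after D4: wrote 4B at 0x06 = dd6886f7
query mem[0x05]=0xaf, mem[0x09]=0xf7, mem[0x18]=0x68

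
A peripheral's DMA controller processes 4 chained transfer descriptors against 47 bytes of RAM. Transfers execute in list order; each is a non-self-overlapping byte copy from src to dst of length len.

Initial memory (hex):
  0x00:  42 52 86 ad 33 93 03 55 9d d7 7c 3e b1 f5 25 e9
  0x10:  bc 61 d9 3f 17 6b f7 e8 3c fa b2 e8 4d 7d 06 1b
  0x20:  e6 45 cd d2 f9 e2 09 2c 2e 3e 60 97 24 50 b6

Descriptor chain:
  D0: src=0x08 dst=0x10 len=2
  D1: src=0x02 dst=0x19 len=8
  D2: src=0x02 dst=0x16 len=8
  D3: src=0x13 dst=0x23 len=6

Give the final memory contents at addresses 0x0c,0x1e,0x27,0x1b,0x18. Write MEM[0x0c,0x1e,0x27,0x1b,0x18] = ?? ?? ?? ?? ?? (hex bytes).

D0: mem[0x10..0x11] <- [9d d7]
D1: mem[0x19..0x20] <- [86 ad 33 93 03 55 9d d7]
D2: mem[0x16..0x1d] <- [86 ad 33 93 03 55 9d d7]
D3: mem[0x23..0x28] <- [3f 17 6b 86 ad 33]
query mem[0x0c]=0xb1, mem[0x1e]=0x55, mem[0x27]=0xad, mem[0x1b]=0x55, mem[0x18]=0x33

MEM[0x0c,0x1e,0x27,0x1b,0x18] = b1 55 ad 55 33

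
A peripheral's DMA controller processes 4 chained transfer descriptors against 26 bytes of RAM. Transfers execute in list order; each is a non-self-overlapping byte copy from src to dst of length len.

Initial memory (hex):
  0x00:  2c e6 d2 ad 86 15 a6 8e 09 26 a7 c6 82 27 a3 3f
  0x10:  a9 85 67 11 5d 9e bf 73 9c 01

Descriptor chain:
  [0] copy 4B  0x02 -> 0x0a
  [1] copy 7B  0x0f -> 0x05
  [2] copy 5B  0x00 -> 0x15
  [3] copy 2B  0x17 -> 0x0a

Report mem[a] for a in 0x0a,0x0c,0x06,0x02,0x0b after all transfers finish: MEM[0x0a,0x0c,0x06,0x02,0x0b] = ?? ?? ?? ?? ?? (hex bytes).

MEM[0x0a,0x0c,0x06,0x02,0x0b] = d2 86 a9 d2 ad

  after D0: wrote 4B at 0x0a = d2ad8615
  after D1: wrote 7B at 0x05 = 3fa98567115d9e
  after D2: wrote 5B at 0x15 = 2ce6d2ad86
  after D3: wrote 2B at 0x0a = d2ad
query mem[0x0a]=0xd2, mem[0x0c]=0x86, mem[0x06]=0xa9, mem[0x02]=0xd2, mem[0x0b]=0xad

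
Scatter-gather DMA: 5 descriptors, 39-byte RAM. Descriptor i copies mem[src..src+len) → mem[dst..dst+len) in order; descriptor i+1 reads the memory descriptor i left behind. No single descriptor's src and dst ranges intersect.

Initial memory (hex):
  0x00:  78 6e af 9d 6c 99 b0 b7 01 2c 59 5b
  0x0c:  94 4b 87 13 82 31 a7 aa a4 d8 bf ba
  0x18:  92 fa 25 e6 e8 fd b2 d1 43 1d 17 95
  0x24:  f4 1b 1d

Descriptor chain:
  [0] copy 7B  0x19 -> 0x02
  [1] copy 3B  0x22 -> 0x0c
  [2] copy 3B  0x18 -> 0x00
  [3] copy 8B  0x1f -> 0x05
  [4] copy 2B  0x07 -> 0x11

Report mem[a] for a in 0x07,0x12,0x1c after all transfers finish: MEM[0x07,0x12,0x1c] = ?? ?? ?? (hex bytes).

D0: mem[0x02..0x08] <- [fa 25 e6 e8 fd b2 d1]
D1: mem[0x0c..0x0e] <- [17 95 f4]
D2: mem[0x00..0x02] <- [92 fa 25]
D3: mem[0x05..0x0c] <- [d1 43 1d 17 95 f4 1b 1d]
D4: mem[0x11..0x12] <- [1d 17]
query mem[0x07]=0x1d, mem[0x12]=0x17, mem[0x1c]=0xe8

MEM[0x07,0x12,0x1c] = 1d 17 e8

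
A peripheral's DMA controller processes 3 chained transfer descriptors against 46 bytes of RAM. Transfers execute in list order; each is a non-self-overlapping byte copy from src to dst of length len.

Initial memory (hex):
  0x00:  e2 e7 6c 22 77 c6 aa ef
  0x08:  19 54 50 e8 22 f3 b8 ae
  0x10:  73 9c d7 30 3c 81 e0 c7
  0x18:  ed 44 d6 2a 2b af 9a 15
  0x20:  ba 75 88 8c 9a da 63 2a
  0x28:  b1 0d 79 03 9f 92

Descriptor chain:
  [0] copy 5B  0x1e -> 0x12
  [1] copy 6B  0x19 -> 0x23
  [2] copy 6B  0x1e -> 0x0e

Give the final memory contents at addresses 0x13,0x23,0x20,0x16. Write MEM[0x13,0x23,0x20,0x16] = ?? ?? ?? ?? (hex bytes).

MEM[0x13,0x23,0x20,0x16] = 44 44 ba 88

D0: mem[0x12..0x16] <- [9a 15 ba 75 88]
D1: mem[0x23..0x28] <- [44 d6 2a 2b af 9a]
D2: mem[0x0e..0x13] <- [9a 15 ba 75 88 44]
query mem[0x13]=0x44, mem[0x23]=0x44, mem[0x20]=0xba, mem[0x16]=0x88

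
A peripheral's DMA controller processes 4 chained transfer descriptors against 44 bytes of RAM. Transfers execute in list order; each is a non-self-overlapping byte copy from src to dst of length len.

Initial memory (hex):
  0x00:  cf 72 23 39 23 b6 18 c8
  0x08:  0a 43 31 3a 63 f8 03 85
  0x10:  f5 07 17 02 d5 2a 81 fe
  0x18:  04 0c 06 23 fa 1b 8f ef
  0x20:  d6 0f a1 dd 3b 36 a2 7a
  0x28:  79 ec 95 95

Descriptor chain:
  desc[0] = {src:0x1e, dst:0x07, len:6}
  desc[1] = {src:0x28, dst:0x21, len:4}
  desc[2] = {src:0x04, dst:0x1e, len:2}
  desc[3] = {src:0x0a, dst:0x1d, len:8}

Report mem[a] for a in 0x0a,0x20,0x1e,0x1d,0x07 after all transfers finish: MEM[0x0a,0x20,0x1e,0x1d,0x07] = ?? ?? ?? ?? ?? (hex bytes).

#0 dst[0x07+6] := {0x8f,0xef,0xd6,0x0f,0xa1,0xdd}
#1 dst[0x21+4] := {0x79,0xec,0x95,0x95}
#2 dst[0x1e+2] := {0x23,0xb6}
#3 dst[0x1d+8] := {0x0f,0xa1,0xdd,0xf8,0x03,0x85,0xf5,0x07}
query mem[0x0a]=0x0f, mem[0x20]=0xf8, mem[0x1e]=0xa1, mem[0x1d]=0x0f, mem[0x07]=0x8f

MEM[0x0a,0x20,0x1e,0x1d,0x07] = 0f f8 a1 0f 8f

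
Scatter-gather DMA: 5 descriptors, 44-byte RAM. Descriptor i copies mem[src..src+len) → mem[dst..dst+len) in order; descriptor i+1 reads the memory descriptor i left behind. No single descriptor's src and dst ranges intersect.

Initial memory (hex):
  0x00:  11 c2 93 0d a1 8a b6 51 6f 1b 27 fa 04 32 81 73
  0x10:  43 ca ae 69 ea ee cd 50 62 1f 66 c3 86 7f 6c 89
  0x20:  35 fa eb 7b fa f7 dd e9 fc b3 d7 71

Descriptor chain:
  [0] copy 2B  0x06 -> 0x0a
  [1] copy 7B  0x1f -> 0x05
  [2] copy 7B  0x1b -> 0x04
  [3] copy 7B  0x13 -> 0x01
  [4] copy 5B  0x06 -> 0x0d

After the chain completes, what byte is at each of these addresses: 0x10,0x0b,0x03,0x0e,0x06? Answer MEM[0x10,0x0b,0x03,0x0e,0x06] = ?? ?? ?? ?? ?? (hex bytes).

D0: mem[0x0a..0x0b] <- [b6 51]
D1: mem[0x05..0x0b] <- [89 35 fa eb 7b fa f7]
D2: mem[0x04..0x0a] <- [c3 86 7f 6c 89 35 fa]
D3: mem[0x01..0x07] <- [69 ea ee cd 50 62 1f]
D4: mem[0x0d..0x11] <- [62 1f 89 35 fa]
query mem[0x10]=0x35, mem[0x0b]=0xf7, mem[0x03]=0xee, mem[0x0e]=0x1f, mem[0x06]=0x62

MEM[0x10,0x0b,0x03,0x0e,0x06] = 35 f7 ee 1f 62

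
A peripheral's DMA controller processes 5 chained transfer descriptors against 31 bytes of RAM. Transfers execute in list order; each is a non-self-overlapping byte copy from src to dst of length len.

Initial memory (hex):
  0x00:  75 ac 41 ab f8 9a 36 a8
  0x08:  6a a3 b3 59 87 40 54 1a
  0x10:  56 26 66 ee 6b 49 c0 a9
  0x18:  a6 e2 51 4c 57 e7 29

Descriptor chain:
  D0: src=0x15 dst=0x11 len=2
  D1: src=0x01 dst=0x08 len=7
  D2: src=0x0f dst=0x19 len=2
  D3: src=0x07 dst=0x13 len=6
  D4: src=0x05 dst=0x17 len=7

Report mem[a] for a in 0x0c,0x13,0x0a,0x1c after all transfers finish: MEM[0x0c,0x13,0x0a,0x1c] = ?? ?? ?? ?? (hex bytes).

#0 dst[0x11+2] := {0x49,0xc0}
#1 dst[0x08+7] := {0xac,0x41,0xab,0xf8,0x9a,0x36,0xa8}
#2 dst[0x19+2] := {0x1a,0x56}
#3 dst[0x13+6] := {0xa8,0xac,0x41,0xab,0xf8,0x9a}
#4 dst[0x17+7] := {0x9a,0x36,0xa8,0xac,0x41,0xab,0xf8}
query mem[0x0c]=0x9a, mem[0x13]=0xa8, mem[0x0a]=0xab, mem[0x1c]=0xab

MEM[0x0c,0x13,0x0a,0x1c] = 9a a8 ab ab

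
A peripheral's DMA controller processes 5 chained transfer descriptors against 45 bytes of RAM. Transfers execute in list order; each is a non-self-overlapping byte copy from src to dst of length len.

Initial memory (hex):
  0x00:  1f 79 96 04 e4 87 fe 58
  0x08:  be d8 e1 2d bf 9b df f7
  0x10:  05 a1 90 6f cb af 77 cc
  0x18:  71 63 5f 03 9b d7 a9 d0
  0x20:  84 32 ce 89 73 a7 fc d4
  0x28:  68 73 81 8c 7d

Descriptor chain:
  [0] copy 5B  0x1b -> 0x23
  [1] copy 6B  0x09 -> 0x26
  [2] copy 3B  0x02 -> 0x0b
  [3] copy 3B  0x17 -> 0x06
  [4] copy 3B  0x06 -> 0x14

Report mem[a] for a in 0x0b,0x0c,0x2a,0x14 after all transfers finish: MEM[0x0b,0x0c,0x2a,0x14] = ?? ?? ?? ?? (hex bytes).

[0] 0x1b->0x23 len=5 : 03 9b d7 a9 d0
[1] 0x09->0x26 len=6 : d8 e1 2d bf 9b df
[2] 0x02->0x0b len=3 : 96 04 e4
[3] 0x17->0x06 len=3 : cc 71 63
[4] 0x06->0x14 len=3 : cc 71 63
query mem[0x0b]=0x96, mem[0x0c]=0x04, mem[0x2a]=0x9b, mem[0x14]=0xcc

MEM[0x0b,0x0c,0x2a,0x14] = 96 04 9b cc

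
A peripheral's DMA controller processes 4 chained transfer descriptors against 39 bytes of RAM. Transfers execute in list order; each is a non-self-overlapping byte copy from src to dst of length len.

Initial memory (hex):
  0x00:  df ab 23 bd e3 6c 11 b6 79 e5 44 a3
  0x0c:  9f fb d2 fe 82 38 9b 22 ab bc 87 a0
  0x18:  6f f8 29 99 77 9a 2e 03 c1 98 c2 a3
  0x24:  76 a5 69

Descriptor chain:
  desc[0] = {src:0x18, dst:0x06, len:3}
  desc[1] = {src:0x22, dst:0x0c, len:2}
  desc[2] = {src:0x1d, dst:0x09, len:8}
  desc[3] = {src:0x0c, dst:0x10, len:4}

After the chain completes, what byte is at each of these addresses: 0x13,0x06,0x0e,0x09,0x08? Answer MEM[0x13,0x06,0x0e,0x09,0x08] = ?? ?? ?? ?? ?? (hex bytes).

MEM[0x13,0x06,0x0e,0x09,0x08] = a3 6f c2 9a 29

[0] 0x18->0x06 len=3 : 6f f8 29
[1] 0x22->0x0c len=2 : c2 a3
[2] 0x1d->0x09 len=8 : 9a 2e 03 c1 98 c2 a3 76
[3] 0x0c->0x10 len=4 : c1 98 c2 a3
query mem[0x13]=0xa3, mem[0x06]=0x6f, mem[0x0e]=0xc2, mem[0x09]=0x9a, mem[0x08]=0x29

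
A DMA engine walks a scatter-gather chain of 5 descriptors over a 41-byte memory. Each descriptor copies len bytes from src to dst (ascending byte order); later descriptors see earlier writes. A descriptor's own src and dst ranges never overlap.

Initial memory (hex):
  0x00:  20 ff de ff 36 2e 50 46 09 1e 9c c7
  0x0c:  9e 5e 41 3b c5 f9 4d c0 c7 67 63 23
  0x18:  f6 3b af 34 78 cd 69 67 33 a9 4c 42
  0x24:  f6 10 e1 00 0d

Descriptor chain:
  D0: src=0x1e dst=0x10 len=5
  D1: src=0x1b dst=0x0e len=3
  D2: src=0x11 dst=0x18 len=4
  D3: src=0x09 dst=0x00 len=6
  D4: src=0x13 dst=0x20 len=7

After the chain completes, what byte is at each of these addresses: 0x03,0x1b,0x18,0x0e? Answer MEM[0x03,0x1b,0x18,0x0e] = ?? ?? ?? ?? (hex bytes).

MEM[0x03,0x1b,0x18,0x0e] = 9e 4c 67 34

D0: mem[0x10..0x14] <- [69 67 33 a9 4c]
D1: mem[0x0e..0x10] <- [34 78 cd]
D2: mem[0x18..0x1b] <- [67 33 a9 4c]
D3: mem[0x00..0x05] <- [1e 9c c7 9e 5e 34]
D4: mem[0x20..0x26] <- [a9 4c 67 63 23 67 33]
query mem[0x03]=0x9e, mem[0x1b]=0x4c, mem[0x18]=0x67, mem[0x0e]=0x34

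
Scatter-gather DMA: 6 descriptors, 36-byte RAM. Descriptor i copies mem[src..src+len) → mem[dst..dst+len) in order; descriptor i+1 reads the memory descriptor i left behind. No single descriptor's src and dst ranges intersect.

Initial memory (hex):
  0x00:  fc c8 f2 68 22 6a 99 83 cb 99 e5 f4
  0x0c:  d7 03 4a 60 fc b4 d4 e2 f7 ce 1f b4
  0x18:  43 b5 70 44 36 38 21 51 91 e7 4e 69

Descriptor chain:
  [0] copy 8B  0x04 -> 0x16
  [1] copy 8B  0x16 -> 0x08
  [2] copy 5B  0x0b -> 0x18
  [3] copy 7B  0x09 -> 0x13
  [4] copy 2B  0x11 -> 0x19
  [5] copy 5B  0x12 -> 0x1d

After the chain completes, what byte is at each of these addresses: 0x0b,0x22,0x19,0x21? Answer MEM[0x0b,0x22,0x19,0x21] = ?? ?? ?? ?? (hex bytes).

MEM[0x0b,0x22,0x19,0x21] = 83 4e b4 cb

#0 dst[0x16+8] := {0x22,0x6a,0x99,0x83,0xcb,0x99,0xe5,0xf4}
#1 dst[0x08+8] := {0x22,0x6a,0x99,0x83,0xcb,0x99,0xe5,0xf4}
#2 dst[0x18+5] := {0x83,0xcb,0x99,0xe5,0xf4}
#3 dst[0x13+7] := {0x6a,0x99,0x83,0xcb,0x99,0xe5,0xf4}
#4 dst[0x19+2] := {0xb4,0xd4}
#5 dst[0x1d+5] := {0xd4,0x6a,0x99,0x83,0xcb}
query mem[0x0b]=0x83, mem[0x22]=0x4e, mem[0x19]=0xb4, mem[0x21]=0xcb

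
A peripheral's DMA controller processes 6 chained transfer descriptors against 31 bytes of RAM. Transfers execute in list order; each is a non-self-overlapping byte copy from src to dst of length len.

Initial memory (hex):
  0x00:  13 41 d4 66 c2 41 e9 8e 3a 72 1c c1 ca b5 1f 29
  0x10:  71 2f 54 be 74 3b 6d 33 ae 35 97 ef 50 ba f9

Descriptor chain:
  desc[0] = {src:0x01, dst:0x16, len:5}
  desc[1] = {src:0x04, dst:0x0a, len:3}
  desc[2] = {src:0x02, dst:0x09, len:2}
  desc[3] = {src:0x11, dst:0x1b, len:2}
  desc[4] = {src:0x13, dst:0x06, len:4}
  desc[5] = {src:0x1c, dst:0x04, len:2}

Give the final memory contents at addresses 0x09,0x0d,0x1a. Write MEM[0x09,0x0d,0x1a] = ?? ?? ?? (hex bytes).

#0 dst[0x16+5] := {0x41,0xd4,0x66,0xc2,0x41}
#1 dst[0x0a+3] := {0xc2,0x41,0xe9}
#2 dst[0x09+2] := {0xd4,0x66}
#3 dst[0x1b+2] := {0x2f,0x54}
#4 dst[0x06+4] := {0xbe,0x74,0x3b,0x41}
#5 dst[0x04+2] := {0x54,0xba}
query mem[0x09]=0x41, mem[0x0d]=0xb5, mem[0x1a]=0x41

MEM[0x09,0x0d,0x1a] = 41 b5 41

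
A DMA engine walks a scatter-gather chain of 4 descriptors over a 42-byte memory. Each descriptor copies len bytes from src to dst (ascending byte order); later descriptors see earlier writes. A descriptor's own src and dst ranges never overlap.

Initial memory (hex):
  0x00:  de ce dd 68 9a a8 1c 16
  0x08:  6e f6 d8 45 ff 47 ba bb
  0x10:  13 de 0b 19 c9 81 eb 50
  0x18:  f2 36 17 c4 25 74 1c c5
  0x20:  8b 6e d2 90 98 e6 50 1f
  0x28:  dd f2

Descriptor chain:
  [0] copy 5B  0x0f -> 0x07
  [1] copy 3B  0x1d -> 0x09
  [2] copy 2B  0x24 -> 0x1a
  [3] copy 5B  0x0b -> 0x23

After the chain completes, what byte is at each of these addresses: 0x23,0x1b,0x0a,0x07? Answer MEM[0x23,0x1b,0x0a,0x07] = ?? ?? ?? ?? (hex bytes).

MEM[0x23,0x1b,0x0a,0x07] = c5 e6 1c bb

D0: mem[0x07..0x0b] <- [bb 13 de 0b 19]
D1: mem[0x09..0x0b] <- [74 1c c5]
D2: mem[0x1a..0x1b] <- [98 e6]
D3: mem[0x23..0x27] <- [c5 ff 47 ba bb]
query mem[0x23]=0xc5, mem[0x1b]=0xe6, mem[0x0a]=0x1c, mem[0x07]=0xbb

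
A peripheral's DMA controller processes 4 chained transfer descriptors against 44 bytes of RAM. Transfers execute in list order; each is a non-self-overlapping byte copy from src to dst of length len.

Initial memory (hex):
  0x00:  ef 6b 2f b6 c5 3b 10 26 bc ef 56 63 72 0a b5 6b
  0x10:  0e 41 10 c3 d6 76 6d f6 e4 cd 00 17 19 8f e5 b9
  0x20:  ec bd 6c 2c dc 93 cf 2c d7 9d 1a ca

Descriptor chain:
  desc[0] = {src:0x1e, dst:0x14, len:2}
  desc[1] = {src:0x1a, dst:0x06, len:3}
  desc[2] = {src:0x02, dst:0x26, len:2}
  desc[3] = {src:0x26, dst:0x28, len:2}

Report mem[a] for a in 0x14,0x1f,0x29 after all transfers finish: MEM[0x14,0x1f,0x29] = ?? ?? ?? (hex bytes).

D0: mem[0x14..0x15] <- [e5 b9]
D1: mem[0x06..0x08] <- [00 17 19]
D2: mem[0x26..0x27] <- [2f b6]
D3: mem[0x28..0x29] <- [2f b6]
query mem[0x14]=0xe5, mem[0x1f]=0xb9, mem[0x29]=0xb6

MEM[0x14,0x1f,0x29] = e5 b9 b6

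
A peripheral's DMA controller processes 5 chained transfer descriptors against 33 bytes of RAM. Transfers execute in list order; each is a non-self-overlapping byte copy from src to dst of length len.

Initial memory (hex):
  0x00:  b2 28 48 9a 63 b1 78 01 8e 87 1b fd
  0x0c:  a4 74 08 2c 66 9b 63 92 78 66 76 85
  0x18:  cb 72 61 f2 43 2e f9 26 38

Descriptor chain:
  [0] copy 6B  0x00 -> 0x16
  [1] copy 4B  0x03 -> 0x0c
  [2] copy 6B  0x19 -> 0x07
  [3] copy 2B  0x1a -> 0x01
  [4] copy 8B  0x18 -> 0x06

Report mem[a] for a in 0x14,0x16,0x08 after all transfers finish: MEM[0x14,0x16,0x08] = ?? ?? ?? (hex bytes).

#0 dst[0x16+6] := {0xb2,0x28,0x48,0x9a,0x63,0xb1}
#1 dst[0x0c+4] := {0x9a,0x63,0xb1,0x78}
#2 dst[0x07+6] := {0x9a,0x63,0xb1,0x43,0x2e,0xf9}
#3 dst[0x01+2] := {0x63,0xb1}
#4 dst[0x06+8] := {0x48,0x9a,0x63,0xb1,0x43,0x2e,0xf9,0x26}
query mem[0x14]=0x78, mem[0x16]=0xb2, mem[0x08]=0x63

MEM[0x14,0x16,0x08] = 78 b2 63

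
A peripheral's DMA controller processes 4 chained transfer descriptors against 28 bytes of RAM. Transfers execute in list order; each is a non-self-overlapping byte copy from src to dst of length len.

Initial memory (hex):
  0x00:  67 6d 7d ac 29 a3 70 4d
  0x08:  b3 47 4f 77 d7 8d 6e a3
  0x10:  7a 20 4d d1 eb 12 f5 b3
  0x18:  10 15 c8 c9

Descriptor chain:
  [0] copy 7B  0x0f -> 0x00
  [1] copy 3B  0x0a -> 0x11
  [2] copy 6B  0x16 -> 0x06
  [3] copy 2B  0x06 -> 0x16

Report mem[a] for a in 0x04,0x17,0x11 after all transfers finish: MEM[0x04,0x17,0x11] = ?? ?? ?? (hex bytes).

MEM[0x04,0x17,0x11] = d1 b3 4f

[0] 0x0f->0x00 len=7 : a3 7a 20 4d d1 eb 12
[1] 0x0a->0x11 len=3 : 4f 77 d7
[2] 0x16->0x06 len=6 : f5 b3 10 15 c8 c9
[3] 0x06->0x16 len=2 : f5 b3
query mem[0x04]=0xd1, mem[0x17]=0xb3, mem[0x11]=0x4f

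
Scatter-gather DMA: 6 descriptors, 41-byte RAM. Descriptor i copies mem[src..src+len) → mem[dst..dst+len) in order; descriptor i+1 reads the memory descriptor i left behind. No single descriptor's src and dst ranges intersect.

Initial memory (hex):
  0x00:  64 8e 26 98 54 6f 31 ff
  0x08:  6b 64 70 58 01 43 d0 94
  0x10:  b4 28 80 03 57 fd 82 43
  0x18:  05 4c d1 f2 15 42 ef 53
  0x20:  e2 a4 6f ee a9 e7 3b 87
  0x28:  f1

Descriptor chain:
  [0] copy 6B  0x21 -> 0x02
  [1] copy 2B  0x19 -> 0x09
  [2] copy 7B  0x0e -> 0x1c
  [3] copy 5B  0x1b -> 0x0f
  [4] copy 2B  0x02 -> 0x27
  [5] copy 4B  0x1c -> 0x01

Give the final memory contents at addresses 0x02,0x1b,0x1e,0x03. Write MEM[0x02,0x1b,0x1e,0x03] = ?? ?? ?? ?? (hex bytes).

MEM[0x02,0x1b,0x1e,0x03] = 94 f2 b4 b4

D0: mem[0x02..0x07] <- [a4 6f ee a9 e7 3b]
D1: mem[0x09..0x0a] <- [4c d1]
D2: mem[0x1c..0x22] <- [d0 94 b4 28 80 03 57]
D3: mem[0x0f..0x13] <- [f2 d0 94 b4 28]
D4: mem[0x27..0x28] <- [a4 6f]
D5: mem[0x01..0x04] <- [d0 94 b4 28]
query mem[0x02]=0x94, mem[0x1b]=0xf2, mem[0x1e]=0xb4, mem[0x03]=0xb4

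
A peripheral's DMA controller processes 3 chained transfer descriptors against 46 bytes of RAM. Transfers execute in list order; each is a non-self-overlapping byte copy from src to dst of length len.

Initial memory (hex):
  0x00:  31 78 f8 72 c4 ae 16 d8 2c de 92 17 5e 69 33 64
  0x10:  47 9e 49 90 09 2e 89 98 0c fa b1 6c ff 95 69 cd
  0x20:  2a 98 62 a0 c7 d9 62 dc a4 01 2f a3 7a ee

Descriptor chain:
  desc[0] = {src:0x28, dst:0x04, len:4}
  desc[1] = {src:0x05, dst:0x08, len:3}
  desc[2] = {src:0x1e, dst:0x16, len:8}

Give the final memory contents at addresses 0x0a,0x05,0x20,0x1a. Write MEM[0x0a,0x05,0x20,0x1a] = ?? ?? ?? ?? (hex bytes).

MEM[0x0a,0x05,0x20,0x1a] = a3 01 2a 62

#0 dst[0x04+4] := {0xa4,0x01,0x2f,0xa3}
#1 dst[0x08+3] := {0x01,0x2f,0xa3}
#2 dst[0x16+8] := {0x69,0xcd,0x2a,0x98,0x62,0xa0,0xc7,0xd9}
query mem[0x0a]=0xa3, mem[0x05]=0x01, mem[0x20]=0x2a, mem[0x1a]=0x62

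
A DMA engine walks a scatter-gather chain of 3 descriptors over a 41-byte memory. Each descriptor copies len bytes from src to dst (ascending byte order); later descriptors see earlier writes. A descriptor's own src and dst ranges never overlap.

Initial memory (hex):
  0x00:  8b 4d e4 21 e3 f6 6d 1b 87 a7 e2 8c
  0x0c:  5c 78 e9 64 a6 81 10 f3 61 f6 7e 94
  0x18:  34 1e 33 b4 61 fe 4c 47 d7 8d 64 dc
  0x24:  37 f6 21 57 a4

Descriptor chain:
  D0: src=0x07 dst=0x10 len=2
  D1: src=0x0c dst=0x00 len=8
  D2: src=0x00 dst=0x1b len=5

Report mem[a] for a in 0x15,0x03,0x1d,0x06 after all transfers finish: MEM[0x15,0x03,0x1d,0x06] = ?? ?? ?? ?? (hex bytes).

MEM[0x15,0x03,0x1d,0x06] = f6 64 e9 10

#0 dst[0x10+2] := {0x1b,0x87}
#1 dst[0x00+8] := {0x5c,0x78,0xe9,0x64,0x1b,0x87,0x10,0xf3}
#2 dst[0x1b+5] := {0x5c,0x78,0xe9,0x64,0x1b}
query mem[0x15]=0xf6, mem[0x03]=0x64, mem[0x1d]=0xe9, mem[0x06]=0x10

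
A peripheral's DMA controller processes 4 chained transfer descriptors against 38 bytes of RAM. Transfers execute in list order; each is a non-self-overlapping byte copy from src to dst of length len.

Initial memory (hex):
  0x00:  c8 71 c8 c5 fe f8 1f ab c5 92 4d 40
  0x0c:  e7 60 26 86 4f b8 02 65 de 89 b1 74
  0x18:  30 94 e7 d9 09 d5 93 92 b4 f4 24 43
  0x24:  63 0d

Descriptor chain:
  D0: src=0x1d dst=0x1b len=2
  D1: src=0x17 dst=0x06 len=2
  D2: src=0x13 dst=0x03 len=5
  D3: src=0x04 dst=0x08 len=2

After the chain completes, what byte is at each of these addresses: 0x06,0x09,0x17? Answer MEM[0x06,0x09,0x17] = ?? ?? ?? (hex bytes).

MEM[0x06,0x09,0x17] = b1 89 74

D0: mem[0x1b..0x1c] <- [d5 93]
D1: mem[0x06..0x07] <- [74 30]
D2: mem[0x03..0x07] <- [65 de 89 b1 74]
D3: mem[0x08..0x09] <- [de 89]
query mem[0x06]=0xb1, mem[0x09]=0x89, mem[0x17]=0x74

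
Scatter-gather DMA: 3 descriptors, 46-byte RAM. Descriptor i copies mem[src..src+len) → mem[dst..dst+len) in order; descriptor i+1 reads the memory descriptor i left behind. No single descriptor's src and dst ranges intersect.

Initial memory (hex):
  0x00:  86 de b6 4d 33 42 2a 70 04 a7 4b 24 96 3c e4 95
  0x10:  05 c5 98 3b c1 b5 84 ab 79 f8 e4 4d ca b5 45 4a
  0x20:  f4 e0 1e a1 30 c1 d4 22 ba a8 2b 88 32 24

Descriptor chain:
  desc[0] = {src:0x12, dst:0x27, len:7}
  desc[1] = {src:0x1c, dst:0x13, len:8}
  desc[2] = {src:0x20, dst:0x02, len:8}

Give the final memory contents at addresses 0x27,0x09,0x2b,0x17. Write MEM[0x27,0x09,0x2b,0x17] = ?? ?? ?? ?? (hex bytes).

MEM[0x27,0x09,0x2b,0x17] = 98 98 84 f4

[0] 0x12->0x27 len=7 : 98 3b c1 b5 84 ab 79
[1] 0x1c->0x13 len=8 : ca b5 45 4a f4 e0 1e a1
[2] 0x20->0x02 len=8 : f4 e0 1e a1 30 c1 d4 98
query mem[0x27]=0x98, mem[0x09]=0x98, mem[0x2b]=0x84, mem[0x17]=0xf4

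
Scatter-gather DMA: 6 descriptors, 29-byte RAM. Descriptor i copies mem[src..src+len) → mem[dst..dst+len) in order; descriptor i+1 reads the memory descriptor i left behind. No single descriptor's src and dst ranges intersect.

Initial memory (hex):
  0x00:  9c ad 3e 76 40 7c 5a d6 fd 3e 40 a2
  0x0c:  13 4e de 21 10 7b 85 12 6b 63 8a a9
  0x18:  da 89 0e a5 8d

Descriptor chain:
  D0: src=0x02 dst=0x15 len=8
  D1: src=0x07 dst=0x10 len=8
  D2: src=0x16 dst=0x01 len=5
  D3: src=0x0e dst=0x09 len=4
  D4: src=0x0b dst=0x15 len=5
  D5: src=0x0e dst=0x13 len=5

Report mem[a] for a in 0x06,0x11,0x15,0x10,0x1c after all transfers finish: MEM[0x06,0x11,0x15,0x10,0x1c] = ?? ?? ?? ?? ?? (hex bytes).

[0] 0x02->0x15 len=8 : 3e 76 40 7c 5a d6 fd 3e
[1] 0x07->0x10 len=8 : d6 fd 3e 40 a2 13 4e de
[2] 0x16->0x01 len=5 : 4e de 7c 5a d6
[3] 0x0e->0x09 len=4 : de 21 d6 fd
[4] 0x0b->0x15 len=5 : d6 fd 4e de 21
[5] 0x0e->0x13 len=5 : de 21 d6 fd 3e
query mem[0x06]=0x5a, mem[0x11]=0xfd, mem[0x15]=0xd6, mem[0x10]=0xd6, mem[0x1c]=0x3e

MEM[0x06,0x11,0x15,0x10,0x1c] = 5a fd d6 d6 3e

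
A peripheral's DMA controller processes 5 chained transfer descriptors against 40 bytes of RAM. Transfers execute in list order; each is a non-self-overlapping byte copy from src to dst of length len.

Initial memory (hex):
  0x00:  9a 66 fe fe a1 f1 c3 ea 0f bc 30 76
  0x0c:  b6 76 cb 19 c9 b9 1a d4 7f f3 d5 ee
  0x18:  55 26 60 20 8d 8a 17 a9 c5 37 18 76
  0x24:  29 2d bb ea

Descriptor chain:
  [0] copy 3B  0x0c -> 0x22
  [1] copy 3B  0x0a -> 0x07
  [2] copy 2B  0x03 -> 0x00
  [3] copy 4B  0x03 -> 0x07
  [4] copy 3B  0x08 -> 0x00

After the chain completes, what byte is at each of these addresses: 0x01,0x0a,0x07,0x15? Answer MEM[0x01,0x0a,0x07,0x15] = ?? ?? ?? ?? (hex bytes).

MEM[0x01,0x0a,0x07,0x15] = f1 c3 fe f3

D0: mem[0x22..0x24] <- [b6 76 cb]
D1: mem[0x07..0x09] <- [30 76 b6]
D2: mem[0x00..0x01] <- [fe a1]
D3: mem[0x07..0x0a] <- [fe a1 f1 c3]
D4: mem[0x00..0x02] <- [a1 f1 c3]
query mem[0x01]=0xf1, mem[0x0a]=0xc3, mem[0x07]=0xfe, mem[0x15]=0xf3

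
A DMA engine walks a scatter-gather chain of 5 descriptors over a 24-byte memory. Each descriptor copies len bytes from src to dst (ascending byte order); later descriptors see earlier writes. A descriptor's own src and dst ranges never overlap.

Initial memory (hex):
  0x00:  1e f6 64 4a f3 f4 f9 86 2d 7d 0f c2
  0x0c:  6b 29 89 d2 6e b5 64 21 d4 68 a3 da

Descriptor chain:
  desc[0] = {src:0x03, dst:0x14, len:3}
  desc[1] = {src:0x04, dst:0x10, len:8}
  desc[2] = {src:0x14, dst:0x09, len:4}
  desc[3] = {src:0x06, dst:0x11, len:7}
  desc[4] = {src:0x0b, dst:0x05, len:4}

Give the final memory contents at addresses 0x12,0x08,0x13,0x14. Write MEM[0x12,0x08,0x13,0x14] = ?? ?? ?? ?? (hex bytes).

MEM[0x12,0x08,0x13,0x14] = 86 89 2d 2d

#0 dst[0x14+3] := {0x4a,0xf3,0xf4}
#1 dst[0x10+8] := {0xf3,0xf4,0xf9,0x86,0x2d,0x7d,0x0f,0xc2}
#2 dst[0x09+4] := {0x2d,0x7d,0x0f,0xc2}
#3 dst[0x11+7] := {0xf9,0x86,0x2d,0x2d,0x7d,0x0f,0xc2}
#4 dst[0x05+4] := {0x0f,0xc2,0x29,0x89}
query mem[0x12]=0x86, mem[0x08]=0x89, mem[0x13]=0x2d, mem[0x14]=0x2d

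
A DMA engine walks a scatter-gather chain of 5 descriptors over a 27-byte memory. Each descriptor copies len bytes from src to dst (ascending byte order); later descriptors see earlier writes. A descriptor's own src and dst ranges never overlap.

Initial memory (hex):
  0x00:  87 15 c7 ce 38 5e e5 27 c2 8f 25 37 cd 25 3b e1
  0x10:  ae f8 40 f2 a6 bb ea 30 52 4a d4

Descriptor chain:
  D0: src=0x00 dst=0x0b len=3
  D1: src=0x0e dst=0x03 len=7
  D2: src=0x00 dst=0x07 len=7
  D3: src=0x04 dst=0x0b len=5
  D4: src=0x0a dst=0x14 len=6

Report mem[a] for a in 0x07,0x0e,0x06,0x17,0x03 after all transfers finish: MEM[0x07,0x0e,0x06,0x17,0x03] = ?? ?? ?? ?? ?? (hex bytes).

MEM[0x07,0x0e,0x06,0x17,0x03] = 87 87 f8 f8 3b

  after D0: wrote 3B at 0x0b = 8715c7
  after D1: wrote 7B at 0x03 = 3be1aef840f2a6
  after D2: wrote 7B at 0x07 = 8715c73be1aef8
  after D3: wrote 5B at 0x0b = e1aef88715
  after D4: wrote 6B at 0x14 = 3be1aef88715
query mem[0x07]=0x87, mem[0x0e]=0x87, mem[0x06]=0xf8, mem[0x17]=0xf8, mem[0x03]=0x3b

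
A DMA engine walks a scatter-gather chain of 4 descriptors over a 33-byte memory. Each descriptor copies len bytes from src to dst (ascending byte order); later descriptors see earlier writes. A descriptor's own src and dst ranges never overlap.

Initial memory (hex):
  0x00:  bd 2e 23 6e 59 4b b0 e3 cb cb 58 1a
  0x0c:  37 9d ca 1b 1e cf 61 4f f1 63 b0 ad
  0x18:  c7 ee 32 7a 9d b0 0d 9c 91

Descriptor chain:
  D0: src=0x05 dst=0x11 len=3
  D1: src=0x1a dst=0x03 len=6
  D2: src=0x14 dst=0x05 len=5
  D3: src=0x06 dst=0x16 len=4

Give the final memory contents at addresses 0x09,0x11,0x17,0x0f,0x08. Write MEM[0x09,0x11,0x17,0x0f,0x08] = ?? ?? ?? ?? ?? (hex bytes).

MEM[0x09,0x11,0x17,0x0f,0x08] = c7 4b b0 1b ad

D0: mem[0x11..0x13] <- [4b b0 e3]
D1: mem[0x03..0x08] <- [32 7a 9d b0 0d 9c]
D2: mem[0x05..0x09] <- [f1 63 b0 ad c7]
D3: mem[0x16..0x19] <- [63 b0 ad c7]
query mem[0x09]=0xc7, mem[0x11]=0x4b, mem[0x17]=0xb0, mem[0x0f]=0x1b, mem[0x08]=0xad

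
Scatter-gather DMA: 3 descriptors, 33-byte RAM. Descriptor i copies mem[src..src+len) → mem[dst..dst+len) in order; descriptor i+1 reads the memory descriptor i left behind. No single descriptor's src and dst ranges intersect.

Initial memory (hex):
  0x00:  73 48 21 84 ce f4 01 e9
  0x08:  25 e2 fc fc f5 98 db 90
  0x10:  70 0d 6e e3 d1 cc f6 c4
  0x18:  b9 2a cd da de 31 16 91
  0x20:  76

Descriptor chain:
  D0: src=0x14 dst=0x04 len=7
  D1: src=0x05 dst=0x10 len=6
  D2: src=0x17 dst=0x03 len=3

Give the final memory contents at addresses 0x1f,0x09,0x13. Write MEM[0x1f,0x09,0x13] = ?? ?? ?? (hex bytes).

#0 dst[0x04+7] := {0xd1,0xcc,0xf6,0xc4,0xb9,0x2a,0xcd}
#1 dst[0x10+6] := {0xcc,0xf6,0xc4,0xb9,0x2a,0xcd}
#2 dst[0x03+3] := {0xc4,0xb9,0x2a}
query mem[0x1f]=0x91, mem[0x09]=0x2a, mem[0x13]=0xb9

MEM[0x1f,0x09,0x13] = 91 2a b9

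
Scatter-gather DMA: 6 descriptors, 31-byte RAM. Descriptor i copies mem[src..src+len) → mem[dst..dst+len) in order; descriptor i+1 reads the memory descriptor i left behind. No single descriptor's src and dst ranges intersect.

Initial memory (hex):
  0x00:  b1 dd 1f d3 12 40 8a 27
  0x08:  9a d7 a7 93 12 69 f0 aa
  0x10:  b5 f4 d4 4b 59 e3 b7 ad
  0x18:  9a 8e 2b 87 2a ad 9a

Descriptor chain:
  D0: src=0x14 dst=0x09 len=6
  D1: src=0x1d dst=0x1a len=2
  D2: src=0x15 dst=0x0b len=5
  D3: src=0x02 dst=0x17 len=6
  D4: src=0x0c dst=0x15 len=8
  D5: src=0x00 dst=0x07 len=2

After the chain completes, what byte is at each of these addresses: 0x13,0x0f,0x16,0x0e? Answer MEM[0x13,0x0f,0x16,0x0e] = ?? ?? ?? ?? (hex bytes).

MEM[0x13,0x0f,0x16,0x0e] = 4b 8e ad 9a

D0: mem[0x09..0x0e] <- [59 e3 b7 ad 9a 8e]
D1: mem[0x1a..0x1b] <- [ad 9a]
D2: mem[0x0b..0x0f] <- [e3 b7 ad 9a 8e]
D3: mem[0x17..0x1c] <- [1f d3 12 40 8a 27]
D4: mem[0x15..0x1c] <- [b7 ad 9a 8e b5 f4 d4 4b]
D5: mem[0x07..0x08] <- [b1 dd]
query mem[0x13]=0x4b, mem[0x0f]=0x8e, mem[0x16]=0xad, mem[0x0e]=0x9a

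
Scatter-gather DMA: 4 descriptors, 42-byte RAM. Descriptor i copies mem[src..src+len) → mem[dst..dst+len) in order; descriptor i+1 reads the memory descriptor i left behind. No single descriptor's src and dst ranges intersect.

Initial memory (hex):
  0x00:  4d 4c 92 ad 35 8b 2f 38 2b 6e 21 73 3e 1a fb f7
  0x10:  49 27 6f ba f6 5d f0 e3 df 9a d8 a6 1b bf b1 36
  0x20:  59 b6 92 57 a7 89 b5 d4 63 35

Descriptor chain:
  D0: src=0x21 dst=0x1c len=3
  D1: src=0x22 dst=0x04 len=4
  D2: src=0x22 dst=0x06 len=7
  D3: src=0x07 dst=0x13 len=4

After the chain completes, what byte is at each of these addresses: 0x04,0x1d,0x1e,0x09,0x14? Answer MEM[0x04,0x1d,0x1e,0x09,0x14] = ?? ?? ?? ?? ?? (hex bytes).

MEM[0x04,0x1d,0x1e,0x09,0x14] = 92 92 57 89 a7

[0] 0x21->0x1c len=3 : b6 92 57
[1] 0x22->0x04 len=4 : 92 57 a7 89
[2] 0x22->0x06 len=7 : 92 57 a7 89 b5 d4 63
[3] 0x07->0x13 len=4 : 57 a7 89 b5
query mem[0x04]=0x92, mem[0x1d]=0x92, mem[0x1e]=0x57, mem[0x09]=0x89, mem[0x14]=0xa7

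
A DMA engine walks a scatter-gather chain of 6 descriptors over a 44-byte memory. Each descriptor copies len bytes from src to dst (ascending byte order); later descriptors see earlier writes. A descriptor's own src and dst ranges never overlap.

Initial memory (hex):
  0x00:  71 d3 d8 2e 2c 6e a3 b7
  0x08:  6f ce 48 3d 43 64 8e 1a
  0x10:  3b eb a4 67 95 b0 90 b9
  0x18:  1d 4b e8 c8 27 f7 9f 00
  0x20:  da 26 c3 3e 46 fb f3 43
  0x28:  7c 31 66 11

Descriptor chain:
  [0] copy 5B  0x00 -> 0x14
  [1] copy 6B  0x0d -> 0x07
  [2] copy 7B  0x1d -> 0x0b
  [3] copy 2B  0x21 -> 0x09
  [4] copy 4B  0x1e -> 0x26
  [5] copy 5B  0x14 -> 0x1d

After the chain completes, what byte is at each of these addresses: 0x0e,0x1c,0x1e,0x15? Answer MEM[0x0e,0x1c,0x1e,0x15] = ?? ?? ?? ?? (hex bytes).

#0 dst[0x14+5] := {0x71,0xd3,0xd8,0x2e,0x2c}
#1 dst[0x07+6] := {0x64,0x8e,0x1a,0x3b,0xeb,0xa4}
#2 dst[0x0b+7] := {0xf7,0x9f,0x00,0xda,0x26,0xc3,0x3e}
#3 dst[0x09+2] := {0x26,0xc3}
#4 dst[0x26+4] := {0x9f,0x00,0xda,0x26}
#5 dst[0x1d+5] := {0x71,0xd3,0xd8,0x2e,0x2c}
query mem[0x0e]=0xda, mem[0x1c]=0x27, mem[0x1e]=0xd3, mem[0x15]=0xd3

MEM[0x0e,0x1c,0x1e,0x15] = da 27 d3 d3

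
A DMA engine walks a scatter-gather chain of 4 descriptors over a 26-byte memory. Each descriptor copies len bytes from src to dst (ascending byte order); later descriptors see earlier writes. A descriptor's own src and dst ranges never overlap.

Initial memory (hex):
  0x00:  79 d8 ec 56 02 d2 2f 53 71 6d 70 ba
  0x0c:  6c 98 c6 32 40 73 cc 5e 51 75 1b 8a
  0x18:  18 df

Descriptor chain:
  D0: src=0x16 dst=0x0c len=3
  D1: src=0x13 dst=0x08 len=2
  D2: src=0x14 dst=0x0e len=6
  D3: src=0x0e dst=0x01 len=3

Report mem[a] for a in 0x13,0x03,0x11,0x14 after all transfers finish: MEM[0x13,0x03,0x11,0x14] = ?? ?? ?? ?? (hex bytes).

D0: mem[0x0c..0x0e] <- [1b 8a 18]
D1: mem[0x08..0x09] <- [5e 51]
D2: mem[0x0e..0x13] <- [51 75 1b 8a 18 df]
D3: mem[0x01..0x03] <- [51 75 1b]
query mem[0x13]=0xdf, mem[0x03]=0x1b, mem[0x11]=0x8a, mem[0x14]=0x51

MEM[0x13,0x03,0x11,0x14] = df 1b 8a 51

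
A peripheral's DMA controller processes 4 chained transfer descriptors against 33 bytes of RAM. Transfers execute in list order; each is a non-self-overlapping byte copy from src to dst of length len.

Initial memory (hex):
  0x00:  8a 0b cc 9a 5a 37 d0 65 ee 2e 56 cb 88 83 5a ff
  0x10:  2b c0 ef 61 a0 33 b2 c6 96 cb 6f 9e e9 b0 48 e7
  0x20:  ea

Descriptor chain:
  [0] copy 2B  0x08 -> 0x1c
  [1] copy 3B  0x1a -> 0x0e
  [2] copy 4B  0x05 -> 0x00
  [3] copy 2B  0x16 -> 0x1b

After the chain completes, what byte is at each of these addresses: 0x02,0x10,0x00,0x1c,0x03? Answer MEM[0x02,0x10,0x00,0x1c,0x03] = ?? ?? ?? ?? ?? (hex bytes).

MEM[0x02,0x10,0x00,0x1c,0x03] = 65 ee 37 c6 ee

D0: mem[0x1c..0x1d] <- [ee 2e]
D1: mem[0x0e..0x10] <- [6f 9e ee]
D2: mem[0x00..0x03] <- [37 d0 65 ee]
D3: mem[0x1b..0x1c] <- [b2 c6]
query mem[0x02]=0x65, mem[0x10]=0xee, mem[0x00]=0x37, mem[0x1c]=0xc6, mem[0x03]=0xee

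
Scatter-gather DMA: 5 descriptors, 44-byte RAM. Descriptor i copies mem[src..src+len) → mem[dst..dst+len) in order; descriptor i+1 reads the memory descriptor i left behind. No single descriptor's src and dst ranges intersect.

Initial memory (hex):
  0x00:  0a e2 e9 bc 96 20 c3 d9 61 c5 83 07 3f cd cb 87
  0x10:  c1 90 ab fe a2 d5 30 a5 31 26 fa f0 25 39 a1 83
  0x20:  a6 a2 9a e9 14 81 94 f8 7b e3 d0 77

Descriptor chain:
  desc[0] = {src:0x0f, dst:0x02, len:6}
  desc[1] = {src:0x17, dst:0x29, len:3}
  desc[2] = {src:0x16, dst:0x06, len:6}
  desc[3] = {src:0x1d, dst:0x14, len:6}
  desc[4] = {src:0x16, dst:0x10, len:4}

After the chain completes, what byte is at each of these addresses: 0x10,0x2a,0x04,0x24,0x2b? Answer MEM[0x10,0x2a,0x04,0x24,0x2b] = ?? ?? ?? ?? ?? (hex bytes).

[0] 0x0f->0x02 len=6 : 87 c1 90 ab fe a2
[1] 0x17->0x29 len=3 : a5 31 26
[2] 0x16->0x06 len=6 : 30 a5 31 26 fa f0
[3] 0x1d->0x14 len=6 : 39 a1 83 a6 a2 9a
[4] 0x16->0x10 len=4 : 83 a6 a2 9a
query mem[0x10]=0x83, mem[0x2a]=0x31, mem[0x04]=0x90, mem[0x24]=0x14, mem[0x2b]=0x26

MEM[0x10,0x2a,0x04,0x24,0x2b] = 83 31 90 14 26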